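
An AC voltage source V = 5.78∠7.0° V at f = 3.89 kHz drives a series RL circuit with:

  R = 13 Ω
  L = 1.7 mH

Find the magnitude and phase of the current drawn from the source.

Step 1 — Angular frequency: ω = 2π·f = 2π·3890 = 2.444e+04 rad/s.
Step 2 — Component impedances:
  R: Z = R = 13 Ω
  L: Z = jωL = j·2.444e+04·0.0017 = 0 + j41.55 Ω
Step 3 — Series combination: Z_total = R + L = 13 + j41.55 Ω = 43.54∠72.6° Ω.
Step 4 — Source phasor: V = 5.78∠7.0° V = 5.737 + j0.7044 V.
Step 5 — Ohm's law: I = V / Z_total = (5.737 + j0.7044) / (13 + j41.55) = 0.05479 - j0.1209 A.
Step 6 — Convert to polar: |I| = 0.1328 A, ∠I = -65.6°.

I = 0.1328∠-65.6° A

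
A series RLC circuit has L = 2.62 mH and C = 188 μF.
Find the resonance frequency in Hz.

Step 1 — Resonance condition Im(Z)=0 gives ω₀ = 1/√(LC).
Step 2 — ω₀ = 1/√(0.00262·0.000188) = 1425 rad/s.
Step 3 — f₀ = ω₀/(2π) = 226.8 Hz.

f₀ = 226.8 Hz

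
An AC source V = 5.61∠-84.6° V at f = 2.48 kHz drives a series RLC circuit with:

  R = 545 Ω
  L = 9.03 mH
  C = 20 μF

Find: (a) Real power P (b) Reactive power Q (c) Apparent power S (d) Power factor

Step 1 — Angular frequency: ω = 2π·f = 2π·2480 = 1.558e+04 rad/s.
Step 2 — Component impedances:
  R: Z = R = 545 Ω
  L: Z = jωL = j·1.558e+04·0.00903 = 0 + j140.7 Ω
  C: Z = 1/(jωC) = -j/(ω·C) = 0 - j3.209 Ω
Step 3 — Series combination: Z_total = R + L + C = 545 + j137.5 Ω = 562.1∠14.2° Ω.
Step 4 — Source phasor: V = 5.61∠-84.6° V = 0.5279 - j5.585 V.
Step 5 — Current: I = V / Z = -0.00152 - j0.009864 A = 0.009981∠-98.8° A.
Step 6 — Complex power: S = V·I* = 0.05429 + j0.0137 VA.
Step 7 — Real power: P = Re(S) = 0.05429 W.
Step 8 — Reactive power: Q = Im(S) = 0.0137 VAR.
Step 9 — Apparent power: |S| = 0.05599 VA.
Step 10 — Power factor: PF = P/|S| = 0.9696 (lagging).

(a) P = 0.05429 W  (b) Q = 0.0137 VAR  (c) S = 0.05599 VA  (d) PF = 0.9696 (lagging)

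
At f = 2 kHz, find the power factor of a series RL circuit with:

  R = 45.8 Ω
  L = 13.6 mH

Step 1 — Angular frequency: ω = 2π·f = 2π·2000 = 1.257e+04 rad/s.
Step 2 — Component impedances:
  R: Z = R = 45.8 Ω
  L: Z = jωL = j·1.257e+04·0.0136 = 0 + j170.9 Ω
Step 3 — Series combination: Z_total = R + L = 45.8 + j170.9 Ω = 176.9∠75.0° Ω.
Step 4 — Power factor: PF = cos(φ) = Re(Z)/|Z| = 45.8/176.9 = 0.2589.
Step 5 — Type: Im(Z) = 170.9 ⇒ lagging (phase φ = 75.0°).

PF = 0.2589 (lagging, φ = 75.0°)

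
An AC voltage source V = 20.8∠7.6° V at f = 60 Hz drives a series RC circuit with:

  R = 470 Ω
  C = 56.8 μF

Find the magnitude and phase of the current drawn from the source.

Step 1 — Angular frequency: ω = 2π·f = 2π·60 = 377 rad/s.
Step 2 — Component impedances:
  R: Z = R = 470 Ω
  C: Z = 1/(jωC) = -j/(ω·C) = 0 - j46.7 Ω
Step 3 — Series combination: Z_total = R + C = 470 - j46.7 Ω = 472.3∠-5.7° Ω.
Step 4 — Source phasor: V = 20.8∠7.6° V = 20.62 + j2.751 V.
Step 5 — Ohm's law: I = V / Z_total = (20.62 + j2.751) / (470 - j46.7) = 0.04286 + j0.01011 A.
Step 6 — Convert to polar: |I| = 0.04404 A, ∠I = 13.3°.

I = 0.04404∠13.3° A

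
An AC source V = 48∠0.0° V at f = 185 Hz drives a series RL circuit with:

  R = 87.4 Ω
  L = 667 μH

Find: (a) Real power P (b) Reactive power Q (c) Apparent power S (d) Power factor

Step 1 — Angular frequency: ω = 2π·f = 2π·185 = 1162 rad/s.
Step 2 — Component impedances:
  R: Z = R = 87.4 Ω
  L: Z = jωL = j·1162·0.000667 = 0 + j0.7753 Ω
Step 3 — Series combination: Z_total = R + L = 87.4 + j0.7753 Ω = 87.4∠0.5° Ω.
Step 4 — Source phasor: V = 48∠0.0° V = 48 V.
Step 5 — Current: I = V / Z = 0.5492 - j0.004871 A = 0.5492∠-0.5° A.
Step 6 — Complex power: S = V·I* = 26.36 + j0.2338 VA.
Step 7 — Real power: P = Re(S) = 26.36 W.
Step 8 — Reactive power: Q = Im(S) = 0.2338 VAR.
Step 9 — Apparent power: |S| = 26.36 VA.
Step 10 — Power factor: PF = P/|S| = 1 (lagging).

(a) P = 26.36 W  (b) Q = 0.2338 VAR  (c) S = 26.36 VA  (d) PF = 1 (lagging)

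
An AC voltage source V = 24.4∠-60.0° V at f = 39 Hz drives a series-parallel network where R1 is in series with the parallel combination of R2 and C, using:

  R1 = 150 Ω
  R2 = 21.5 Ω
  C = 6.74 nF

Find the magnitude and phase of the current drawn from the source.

Step 1 — Angular frequency: ω = 2π·f = 2π·39 = 245 rad/s.
Step 2 — Component impedances:
  R1: Z = R = 150 Ω
  R2: Z = R = 21.5 Ω
  C: Z = 1/(jωC) = -j/(ω·C) = 0 - j6.055e+05 Ω
Step 3 — Parallel branch: R2 || C = 1/(1/R2 + 1/C) = 21.5 - j0.0007635 Ω.
Step 4 — Series with R1: Z_total = R1 + (R2 || C) = 171.5 - j0.0007635 Ω = 171.5∠-0.0° Ω.
Step 5 — Source phasor: V = 24.4∠-60.0° V = 12.2 - j21.13 V.
Step 6 — Ohm's law: I = V / Z_total = (12.2 - j21.13) / (171.5 - j0.0007635) = 0.07114 - j0.1232 A.
Step 7 — Convert to polar: |I| = 0.1423 A, ∠I = -60.0°.

I = 0.1423∠-60.0° A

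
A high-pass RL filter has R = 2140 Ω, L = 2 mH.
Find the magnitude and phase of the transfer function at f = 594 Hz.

Step 1 — Angular frequency: ω = 2π·594 = 3732 rad/s.
Step 2 — Transfer function: H(jω) = jωL/(R + jωL).
Step 3 — Numerator jωL = j·7.464; denominator R + jωL = 2140 + j7.464.
Step 4 — H = 1.217e-05 + j0.003488.
Step 5 — Magnitude: |H| = 0.003488 (-49.1 dB); phase: φ = 89.8°.

|H| = 0.003488 (-49.1 dB), φ = 89.8°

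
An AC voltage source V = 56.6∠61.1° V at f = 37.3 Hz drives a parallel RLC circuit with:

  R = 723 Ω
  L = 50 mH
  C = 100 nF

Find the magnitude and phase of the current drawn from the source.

Step 1 — Angular frequency: ω = 2π·f = 2π·37.3 = 234.4 rad/s.
Step 2 — Component impedances:
  R: Z = R = 723 Ω
  L: Z = jωL = j·234.4·0.05 = 0 + j11.72 Ω
  C: Z = 1/(jωC) = -j/(ω·C) = 0 - j4.267e+04 Ω
Step 3 — Parallel combination: 1/Z_total = 1/R + 1/L + 1/C; Z_total = 0.19 + j11.72 Ω = 11.72∠89.1° Ω.
Step 4 — Source phasor: V = 56.6∠61.1° V = 27.35 + j49.55 V.
Step 5 — Ohm's law: I = V / Z_total = (27.35 + j49.55) / (0.19 + j11.72) = 4.265 - j2.265 A.
Step 6 — Convert to polar: |I| = 4.829 A, ∠I = -28.0°.

I = 4.829∠-28.0° A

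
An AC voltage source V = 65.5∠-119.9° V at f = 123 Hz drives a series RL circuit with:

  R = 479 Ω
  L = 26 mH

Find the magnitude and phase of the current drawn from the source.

Step 1 — Angular frequency: ω = 2π·f = 2π·123 = 772.8 rad/s.
Step 2 — Component impedances:
  R: Z = R = 479 Ω
  L: Z = jωL = j·772.8·0.026 = 0 + j20.09 Ω
Step 3 — Series combination: Z_total = R + L = 479 + j20.09 Ω = 479.4∠2.4° Ω.
Step 4 — Source phasor: V = 65.5∠-119.9° V = -32.65 - j56.78 V.
Step 5 — Ohm's law: I = V / Z_total = (-32.65 - j56.78) / (479 + j20.09) = -0.07301 - j0.1155 A.
Step 6 — Convert to polar: |I| = 0.1366 A, ∠I = -122.3°.

I = 0.1366∠-122.3° A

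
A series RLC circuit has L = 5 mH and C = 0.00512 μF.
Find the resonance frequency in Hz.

Step 1 — Resonance condition Im(Z)=0 gives ω₀ = 1/√(LC).
Step 2 — ω₀ = 1/√(0.005·5.12e-09) = 1.976e+05 rad/s.
Step 3 — f₀ = ω₀/(2π) = 3.146e+04 Hz.

f₀ = 3.146e+04 Hz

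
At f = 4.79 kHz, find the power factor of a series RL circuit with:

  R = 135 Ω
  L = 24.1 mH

Step 1 — Angular frequency: ω = 2π·f = 2π·4790 = 3.01e+04 rad/s.
Step 2 — Component impedances:
  R: Z = R = 135 Ω
  L: Z = jωL = j·3.01e+04·0.0241 = 0 + j725.3 Ω
Step 3 — Series combination: Z_total = R + L = 135 + j725.3 Ω = 737.8∠79.5° Ω.
Step 4 — Power factor: PF = cos(φ) = Re(Z)/|Z| = 135/737.8 = 0.183.
Step 5 — Type: Im(Z) = 725.3 ⇒ lagging (phase φ = 79.5°).

PF = 0.183 (lagging, φ = 79.5°)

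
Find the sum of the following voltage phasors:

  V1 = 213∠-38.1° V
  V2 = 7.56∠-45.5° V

Step 1 — Convert each phasor to rectangular form:
  V1 = 213·(cos(-38.1°) + j·sin(-38.1°)) = 167.6 - j131.4 V
  V2 = 7.56·(cos(-45.5°) + j·sin(-45.5°)) = 5.299 - j5.392 V
Step 2 — Sum components: V_total = 172.9 - j136.8 V.
Step 3 — Convert to polar: |V_total| = 220.5 V, ∠V_total = -38.4°.

V_total = 220.5∠-38.4° V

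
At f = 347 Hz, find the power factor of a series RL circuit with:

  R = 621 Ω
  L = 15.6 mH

Step 1 — Angular frequency: ω = 2π·f = 2π·347 = 2180 rad/s.
Step 2 — Component impedances:
  R: Z = R = 621 Ω
  L: Z = jωL = j·2180·0.0156 = 0 + j34.01 Ω
Step 3 — Series combination: Z_total = R + L = 621 + j34.01 Ω = 621.9∠3.1° Ω.
Step 4 — Power factor: PF = cos(φ) = Re(Z)/|Z| = 621/621.93 = 0.9985.
Step 5 — Type: Im(Z) = 34.01 ⇒ lagging (phase φ = 3.1°).

PF = 0.9985 (lagging, φ = 3.1°)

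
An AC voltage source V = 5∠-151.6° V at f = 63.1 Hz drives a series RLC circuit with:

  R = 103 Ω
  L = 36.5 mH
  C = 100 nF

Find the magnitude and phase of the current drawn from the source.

Step 1 — Angular frequency: ω = 2π·f = 2π·63.1 = 396.5 rad/s.
Step 2 — Component impedances:
  R: Z = R = 103 Ω
  L: Z = jωL = j·396.5·0.0365 = 0 + j14.47 Ω
  C: Z = 1/(jωC) = -j/(ω·C) = 0 - j2.522e+04 Ω
Step 3 — Series combination: Z_total = R + L + C = 103 - j2.521e+04 Ω = 2.521e+04∠-89.8° Ω.
Step 4 — Source phasor: V = 5∠-151.6° V = -4.398 - j2.378 V.
Step 5 — Ohm's law: I = V / Z_total = (-4.398 - j2.378) / (103 - j2.521e+04) = 9.362e-05 - j0.0001749 A.
Step 6 — Convert to polar: |I| = 0.0001983 A, ∠I = -61.8°.

I = 0.0001983∠-61.8° A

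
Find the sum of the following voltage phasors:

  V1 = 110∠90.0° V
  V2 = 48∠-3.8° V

Step 1 — Convert each phasor to rectangular form:
  V1 = 110·(cos(90.0°) + j·sin(90.0°)) = 0 + j110 V
  V2 = 48·(cos(-3.8°) + j·sin(-3.8°)) = 47.89 - j3.181 V
Step 2 — Sum components: V_total = 47.89 + j106.8 V.
Step 3 — Convert to polar: |V_total| = 117.1 V, ∠V_total = 65.8°.

V_total = 117.1∠65.8° V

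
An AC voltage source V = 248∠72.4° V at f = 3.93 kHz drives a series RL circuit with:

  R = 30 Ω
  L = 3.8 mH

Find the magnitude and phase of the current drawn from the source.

Step 1 — Angular frequency: ω = 2π·f = 2π·3930 = 2.469e+04 rad/s.
Step 2 — Component impedances:
  R: Z = R = 30 Ω
  L: Z = jωL = j·2.469e+04·0.0038 = 0 + j93.83 Ω
Step 3 — Series combination: Z_total = R + L = 30 + j93.83 Ω = 98.51∠72.3° Ω.
Step 4 — Source phasor: V = 248∠72.4° V = 74.99 + j236.4 V.
Step 5 — Ohm's law: I = V / Z_total = (74.99 + j236.4) / (30 + j93.83) = 2.517 + j0.005709 A.
Step 6 — Convert to polar: |I| = 2.517 A, ∠I = 0.1°.

I = 2.517∠0.1° A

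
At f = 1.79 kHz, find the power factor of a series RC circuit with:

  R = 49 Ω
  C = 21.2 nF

Step 1 — Angular frequency: ω = 2π·f = 2π·1790 = 1.125e+04 rad/s.
Step 2 — Component impedances:
  R: Z = R = 49 Ω
  C: Z = 1/(jωC) = -j/(ω·C) = 0 - j4194 Ω
Step 3 — Series combination: Z_total = R + C = 49 - j4194 Ω = 4194∠-89.3° Ω.
Step 4 — Power factor: PF = cos(φ) = Re(Z)/|Z| = 49/4194 = 0.01168.
Step 5 — Type: Im(Z) = -4194 ⇒ leading (phase φ = -89.3°).

PF = 0.01168 (leading, φ = -89.3°)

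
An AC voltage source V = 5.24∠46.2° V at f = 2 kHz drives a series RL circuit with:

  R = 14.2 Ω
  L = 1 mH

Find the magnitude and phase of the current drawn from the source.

Step 1 — Angular frequency: ω = 2π·f = 2π·2000 = 1.257e+04 rad/s.
Step 2 — Component impedances:
  R: Z = R = 14.2 Ω
  L: Z = jωL = j·1.257e+04·0.001 = 0 + j12.57 Ω
Step 3 — Series combination: Z_total = R + L = 14.2 + j12.57 Ω = 18.96∠41.5° Ω.
Step 4 — Source phasor: V = 5.24∠46.2° V = 3.627 + j3.782 V.
Step 5 — Ohm's law: I = V / Z_total = (3.627 + j3.782) / (14.2 + j12.57) = 0.2754 + j0.02261 A.
Step 6 — Convert to polar: |I| = 0.2763 A, ∠I = 4.7°.

I = 0.2763∠4.7° A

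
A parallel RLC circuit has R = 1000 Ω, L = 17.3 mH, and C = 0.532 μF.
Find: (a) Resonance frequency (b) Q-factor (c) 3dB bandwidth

Step 1 — Resonance: ω₀ = 1/√(LC) = 1/√(0.0173·5.32e-07) = 1.042e+04 rad/s.
Step 2 — f₀ = ω₀/(2π) = 1659 Hz.
Step 3 — Parallel Q: Q = R/(ω₀L) = 1000/(1.042e+04·0.0173) = 5.545.
Step 4 — Bandwidth: Δω = ω₀/Q = 1880 rad/s; BW = Δω/(2π) = 299.2 Hz.

(a) f₀ = 1659 Hz  (b) Q = 5.545  (c) BW = 299.2 Hz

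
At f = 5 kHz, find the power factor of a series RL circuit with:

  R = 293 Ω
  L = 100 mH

Step 1 — Angular frequency: ω = 2π·f = 2π·5000 = 3.142e+04 rad/s.
Step 2 — Component impedances:
  R: Z = R = 293 Ω
  L: Z = jωL = j·3.142e+04·0.1 = 0 + j3142 Ω
Step 3 — Series combination: Z_total = R + L = 293 + j3142 Ω = 3155∠84.7° Ω.
Step 4 — Power factor: PF = cos(φ) = Re(Z)/|Z| = 293/3155.2 = 0.09286.
Step 5 — Type: Im(Z) = 3142 ⇒ lagging (phase φ = 84.7°).

PF = 0.09286 (lagging, φ = 84.7°)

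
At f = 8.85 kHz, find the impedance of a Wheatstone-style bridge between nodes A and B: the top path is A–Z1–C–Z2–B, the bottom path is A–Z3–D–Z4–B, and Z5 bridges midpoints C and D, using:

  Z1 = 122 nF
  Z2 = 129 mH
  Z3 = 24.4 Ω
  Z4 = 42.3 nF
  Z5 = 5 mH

Step 1 — Angular frequency: ω = 2π·f = 2π·8850 = 5.561e+04 rad/s.
Step 2 — Component impedances:
  Z1: Z = 1/(jωC) = -j/(ω·C) = 0 - j147.4 Ω
  Z2: Z = jωL = j·5.561e+04·0.129 = 0 + j7173 Ω
  Z3: Z = R = 24.4 Ω
  Z4: Z = 1/(jωC) = -j/(ω·C) = 0 - j425.1 Ω
  Z5: Z = jωL = j·5.561e+04·0.005 = 0 + j278 Ω
Step 3 — Bridge requires nodal analysis (the Z5 bridge couples midpoints C and D, so the two paths cannot be reduced to a simple series/parallel combination). Setting node B to ground and injecting 1 A at node A, the 3-node admittance system at A, C, D solves to V_A = Z_AB = 30.48 - j447 Ω = 448.1∠-86.1° Ω.

Z = 30.48 - j447 Ω = 448.1∠-86.1° Ω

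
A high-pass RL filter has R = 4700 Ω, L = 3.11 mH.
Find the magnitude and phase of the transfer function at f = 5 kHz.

Step 1 — Angular frequency: ω = 2π·5000 = 3.142e+04 rad/s.
Step 2 — Transfer function: H(jω) = jωL/(R + jωL).
Step 3 — Numerator jωL = j·97.7; denominator R + jωL = 4700 + j97.7.
Step 4 — H = 0.000432 + j0.02078.
Step 5 — Magnitude: |H| = 0.02078 (-33.6 dB); phase: φ = 88.8°.

|H| = 0.02078 (-33.6 dB), φ = 88.8°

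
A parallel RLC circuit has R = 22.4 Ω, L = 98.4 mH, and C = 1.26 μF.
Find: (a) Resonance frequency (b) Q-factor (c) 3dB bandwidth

Step 1 — Resonance: ω₀ = 1/√(LC) = 1/√(0.0984·1.26e-06) = 2840 rad/s.
Step 2 — f₀ = ω₀/(2π) = 452 Hz.
Step 3 — Parallel Q: Q = R/(ω₀L) = 22.4/(2840·0.0984) = 0.08016.
Step 4 — Bandwidth: Δω = ω₀/Q = 3.543e+04 rad/s; BW = Δω/(2π) = 5639 Hz.

(a) f₀ = 452 Hz  (b) Q = 0.08016  (c) BW = 5639 Hz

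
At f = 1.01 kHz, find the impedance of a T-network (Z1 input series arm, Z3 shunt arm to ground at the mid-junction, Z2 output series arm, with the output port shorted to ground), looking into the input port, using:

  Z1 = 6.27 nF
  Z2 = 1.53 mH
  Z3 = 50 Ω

Step 1 — Angular frequency: ω = 2π·f = 2π·1010 = 6346 rad/s.
Step 2 — Component impedances:
  Z1: Z = 1/(jωC) = -j/(ω·C) = 0 - j2.513e+04 Ω
  Z2: Z = jωL = j·6346·0.00153 = 0 + j9.709 Ω
  Z3: Z = R = 50 Ω
Step 3 — With the output port shorted to ground, the output series arm Z2 runs from the junction to ground; the shunt arm Z3 also runs from the junction to ground. They appear in parallel: Z3 || Z2 = 1.817 + j9.357 Ω.
Step 4 — Series with input arm Z1: Z_in = Z1 + (Z3 || Z2) = 1.817 - j2.512e+04 Ω = 2.512e+04∠-90.0° Ω.

Z = 1.817 - j2.512e+04 Ω = 2.512e+04∠-90.0° Ω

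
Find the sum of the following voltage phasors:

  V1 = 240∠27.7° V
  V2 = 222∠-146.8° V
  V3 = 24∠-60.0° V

Step 1 — Convert each phasor to rectangular form:
  V1 = 240·(cos(27.7°) + j·sin(27.7°)) = 212.5 + j111.6 V
  V2 = 222·(cos(-146.8°) + j·sin(-146.8°)) = -185.8 - j121.6 V
  V3 = 24·(cos(-60.0°) + j·sin(-60.0°)) = 12 - j20.78 V
Step 2 — Sum components: V_total = 38.73 - j30.78 V.
Step 3 — Convert to polar: |V_total| = 49.47 V, ∠V_total = -38.5°.

V_total = 49.47∠-38.5° V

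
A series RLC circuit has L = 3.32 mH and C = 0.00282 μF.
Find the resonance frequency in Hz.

Step 1 — Resonance condition Im(Z)=0 gives ω₀ = 1/√(LC).
Step 2 — ω₀ = 1/√(0.00332·2.82e-09) = 3.268e+05 rad/s.
Step 3 — f₀ = ω₀/(2π) = 5.201e+04 Hz.

f₀ = 5.201e+04 Hz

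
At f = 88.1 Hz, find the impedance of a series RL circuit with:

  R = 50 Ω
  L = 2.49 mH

Step 1 — Angular frequency: ω = 2π·f = 2π·88.1 = 553.5 rad/s.
Step 2 — Component impedances:
  R: Z = R = 50 Ω
  L: Z = jωL = j·553.5·0.00249 = 0 + j1.378 Ω
Step 3 — Series combination: Z_total = R + L = 50 + j1.378 Ω = 50.02∠1.6° Ω.

Z = 50 + j1.378 Ω = 50.02∠1.6° Ω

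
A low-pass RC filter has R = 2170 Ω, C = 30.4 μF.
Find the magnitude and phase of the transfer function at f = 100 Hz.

Step 1 — Angular frequency: ω = 2π·100 = 628.3 rad/s.
Step 2 — Transfer function: H(jω) = 1/(1 + jωRC).
Step 3 — Denominator: 1 + jωRC = 1 + j·628.3·2170·3.04e-05 = 1 + j41.45.
Step 4 — H = 0.0005817 - j0.02411.
Step 5 — Magnitude: |H| = 0.02412 (-32.4 dB); phase: φ = -88.6°.

|H| = 0.02412 (-32.4 dB), φ = -88.6°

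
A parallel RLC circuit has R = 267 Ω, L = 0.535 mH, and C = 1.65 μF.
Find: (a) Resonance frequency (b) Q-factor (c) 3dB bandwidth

Step 1 — Resonance: ω₀ = 1/√(LC) = 1/√(0.000535·1.65e-06) = 3.366e+04 rad/s.
Step 2 — f₀ = ω₀/(2π) = 5357 Hz.
Step 3 — Parallel Q: Q = R/(ω₀L) = 267/(3.366e+04·0.000535) = 14.83.
Step 4 — Bandwidth: Δω = ω₀/Q = 2270 rad/s; BW = Δω/(2π) = 361.3 Hz.

(a) f₀ = 5357 Hz  (b) Q = 14.83  (c) BW = 361.3 Hz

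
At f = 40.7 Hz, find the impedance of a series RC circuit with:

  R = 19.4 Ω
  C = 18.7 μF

Step 1 — Angular frequency: ω = 2π·f = 2π·40.7 = 255.7 rad/s.
Step 2 — Component impedances:
  R: Z = R = 19.4 Ω
  C: Z = 1/(jωC) = -j/(ω·C) = 0 - j209.1 Ω
Step 3 — Series combination: Z_total = R + C = 19.4 - j209.1 Ω = 210∠-84.7° Ω.

Z = 19.4 - j209.1 Ω = 210∠-84.7° Ω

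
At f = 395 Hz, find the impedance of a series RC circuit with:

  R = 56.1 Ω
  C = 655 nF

Step 1 — Angular frequency: ω = 2π·f = 2π·395 = 2482 rad/s.
Step 2 — Component impedances:
  R: Z = R = 56.1 Ω
  C: Z = 1/(jωC) = -j/(ω·C) = 0 - j615.2 Ω
Step 3 — Series combination: Z_total = R + C = 56.1 - j615.2 Ω = 617.7∠-84.8° Ω.

Z = 56.1 - j615.2 Ω = 617.7∠-84.8° Ω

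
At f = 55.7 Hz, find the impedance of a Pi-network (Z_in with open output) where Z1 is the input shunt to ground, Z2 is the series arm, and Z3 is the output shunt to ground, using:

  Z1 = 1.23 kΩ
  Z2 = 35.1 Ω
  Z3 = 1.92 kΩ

Step 1 — Angular frequency: ω = 2π·f = 2π·55.7 = 350 rad/s.
Step 2 — Component impedances:
  Z1: Z = R = 1230 Ω
  Z2: Z = R = 35.1 Ω
  Z3: Z = R = 1920 Ω
Step 3 — With open output, the series arm Z2 and the output shunt Z3 appear in series to ground: Z2 + Z3 = 1955 Ω.
Step 4 — Parallel with input shunt Z1: Z_in = Z1 || (Z2 + Z3) = 755 Ω = 755∠0.0° Ω.

Z = 755 Ω = 755∠0.0° Ω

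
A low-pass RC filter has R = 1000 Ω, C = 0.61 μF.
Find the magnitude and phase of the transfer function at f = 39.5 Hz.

Step 1 — Angular frequency: ω = 2π·39.5 = 248.2 rad/s.
Step 2 — Transfer function: H(jω) = 1/(1 + jωRC).
Step 3 — Denominator: 1 + jωRC = 1 + j·248.2·1000·6.1e-07 = 1 + j0.1514.
Step 4 — H = 0.9776 - j0.148.
Step 5 — Magnitude: |H| = 0.9887 (-0.1 dB); phase: φ = -8.6°.

|H| = 0.9887 (-0.1 dB), φ = -8.6°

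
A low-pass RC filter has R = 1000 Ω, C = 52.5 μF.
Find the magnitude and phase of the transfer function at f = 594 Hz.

Step 1 — Angular frequency: ω = 2π·594 = 3732 rad/s.
Step 2 — Transfer function: H(jω) = 1/(1 + jωRC).
Step 3 — Denominator: 1 + jωRC = 1 + j·3732·1000·5.25e-05 = 1 + j195.9.
Step 4 — H = 2.605e-05 - j0.005103.
Step 5 — Magnitude: |H| = 0.005104 (-45.8 dB); phase: φ = -89.7°.

|H| = 0.005104 (-45.8 dB), φ = -89.7°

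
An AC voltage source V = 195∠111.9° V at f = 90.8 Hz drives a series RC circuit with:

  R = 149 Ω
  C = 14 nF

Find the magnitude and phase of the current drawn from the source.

Step 1 — Angular frequency: ω = 2π·f = 2π·90.8 = 570.5 rad/s.
Step 2 — Component impedances:
  R: Z = R = 149 Ω
  C: Z = 1/(jωC) = -j/(ω·C) = 0 - j1.252e+05 Ω
Step 3 — Series combination: Z_total = R + C = 149 - j1.252e+05 Ω = 1.252e+05∠-89.9° Ω.
Step 4 — Source phasor: V = 195∠111.9° V = -72.73 + j180.9 V.
Step 5 — Ohm's law: I = V / Z_total = (-72.73 + j180.9) / (149 - j1.252e+05) = -0.001446 - j0.0005792 A.
Step 6 — Convert to polar: |I| = 0.001558 A, ∠I = -158.2°.

I = 0.001558∠-158.2° A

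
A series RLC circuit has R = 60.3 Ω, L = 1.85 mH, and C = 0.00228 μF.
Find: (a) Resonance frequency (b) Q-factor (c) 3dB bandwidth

Step 1 — Resonance: ω₀ = 1/√(LC) = 1/√(0.00185·2.28e-09) = 4.869e+05 rad/s.
Step 2 — f₀ = ω₀/(2π) = 7.749e+04 Hz.
Step 3 — Series Q: Q = ω₀L/R = 4.869e+05·0.00185/60.3 = 14.94.
Step 4 — Bandwidth: Δω = ω₀/Q = 3.259e+04 rad/s; BW = Δω/(2π) = 5188 Hz.

(a) f₀ = 7.749e+04 Hz  (b) Q = 14.94  (c) BW = 5188 Hz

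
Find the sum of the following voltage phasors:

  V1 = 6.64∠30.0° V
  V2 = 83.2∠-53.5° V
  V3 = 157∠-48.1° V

Step 1 — Convert each phasor to rectangular form:
  V1 = 6.64·(cos(30.0°) + j·sin(30.0°)) = 5.75 + j3.32 V
  V2 = 83.2·(cos(-53.5°) + j·sin(-53.5°)) = 49.49 - j66.88 V
  V3 = 157·(cos(-48.1°) + j·sin(-48.1°)) = 104.8 - j116.9 V
Step 2 — Sum components: V_total = 160.1 - j180.4 V.
Step 3 — Convert to polar: |V_total| = 241.2 V, ∠V_total = -48.4°.

V_total = 241.2∠-48.4° V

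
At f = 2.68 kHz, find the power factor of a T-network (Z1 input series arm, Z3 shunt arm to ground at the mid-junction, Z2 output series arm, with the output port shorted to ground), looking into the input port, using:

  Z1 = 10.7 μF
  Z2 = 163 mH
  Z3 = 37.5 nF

Step 1 — Angular frequency: ω = 2π·f = 2π·2680 = 1.684e+04 rad/s.
Step 2 — Component impedances:
  Z1: Z = 1/(jωC) = -j/(ω·C) = 0 - j5.55 Ω
  Z2: Z = jωL = j·1.684e+04·0.163 = 0 + j2745 Ω
  Z3: Z = 1/(jωC) = -j/(ω·C) = 0 - j1584 Ω
Step 3 — With the output port shorted to ground, the output series arm Z2 runs from the junction to ground; the shunt arm Z3 also runs from the junction to ground. They appear in parallel: Z3 || Z2 = 0 - j3744 Ω.
Step 4 — Series with input arm Z1: Z_in = Z1 + (Z3 || Z2) = 0 - j3749 Ω = 3749∠-90.0° Ω.
Step 5 — Power factor: PF = cos(φ) = Re(Z)/|Z| = 0/3749 = 0.
Step 6 — Type: Im(Z) = -3749 ⇒ leading (phase φ = -90.0°).

PF = 0 (leading, φ = -90.0°)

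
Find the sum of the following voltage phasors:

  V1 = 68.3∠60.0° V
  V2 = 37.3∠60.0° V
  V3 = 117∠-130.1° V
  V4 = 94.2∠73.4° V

Step 1 — Convert each phasor to rectangular form:
  V1 = 68.3·(cos(60.0°) + j·sin(60.0°)) = 34.15 + j59.15 V
  V2 = 37.3·(cos(60.0°) + j·sin(60.0°)) = 18.65 + j32.3 V
  V3 = 117·(cos(-130.1°) + j·sin(-130.1°)) = -75.36 - j89.5 V
  V4 = 94.2·(cos(73.4°) + j·sin(73.4°)) = 26.91 + j90.27 V
Step 2 — Sum components: V_total = 4.349 + j92.23 V.
Step 3 — Convert to polar: |V_total| = 92.33 V, ∠V_total = 87.3°.

V_total = 92.33∠87.3° V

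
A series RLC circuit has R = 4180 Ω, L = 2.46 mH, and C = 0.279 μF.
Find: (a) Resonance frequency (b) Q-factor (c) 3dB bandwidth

Step 1 — Resonance condition Im(Z)=0 gives ω₀ = 1/√(LC).
Step 2 — ω₀ = 1/√(0.00246·2.79e-07) = 3.817e+04 rad/s.
Step 3 — f₀ = ω₀/(2π) = 6075 Hz.
Step 4 — Series Q: Q = ω₀L/R = 3.817e+04·0.00246/4180 = 0.02246.
Step 5 — 3dB bandwidth: Δω = ω₀/Q = 1.699e+06 rad/s; BW = Δω/(2π) = 2.704e+05 Hz.

(a) f₀ = 6075 Hz  (b) Q = 0.02246  (c) BW = 2.704e+05 Hz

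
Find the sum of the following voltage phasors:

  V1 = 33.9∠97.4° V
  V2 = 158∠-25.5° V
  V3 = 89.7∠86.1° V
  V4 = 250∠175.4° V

Step 1 — Convert each phasor to rectangular form:
  V1 = 33.9·(cos(97.4°) + j·sin(97.4°)) = -4.366 + j33.62 V
  V2 = 158·(cos(-25.5°) + j·sin(-25.5°)) = 142.6 - j68.02 V
  V3 = 89.7·(cos(86.1°) + j·sin(86.1°)) = 6.101 + j89.49 V
  V4 = 250·(cos(175.4°) + j·sin(175.4°)) = -249.2 + j20.05 V
Step 2 — Sum components: V_total = -104.9 + j75.14 V.
Step 3 — Convert to polar: |V_total| = 129 V, ∠V_total = 144.4°.

V_total = 129∠144.4° V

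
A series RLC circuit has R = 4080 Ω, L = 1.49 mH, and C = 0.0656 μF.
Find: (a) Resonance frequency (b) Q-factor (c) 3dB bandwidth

Step 1 — Resonance condition Im(Z)=0 gives ω₀ = 1/√(LC).
Step 2 — ω₀ = 1/√(0.00149·6.56e-08) = 1.011e+05 rad/s.
Step 3 — f₀ = ω₀/(2π) = 1.61e+04 Hz.
Step 4 — Series Q: Q = ω₀L/R = 1.011e+05·0.00149/4080 = 0.03694.
Step 5 — 3dB bandwidth: Δω = ω₀/Q = 2.738e+06 rad/s; BW = Δω/(2π) = 4.358e+05 Hz.

(a) f₀ = 1.61e+04 Hz  (b) Q = 0.03694  (c) BW = 4.358e+05 Hz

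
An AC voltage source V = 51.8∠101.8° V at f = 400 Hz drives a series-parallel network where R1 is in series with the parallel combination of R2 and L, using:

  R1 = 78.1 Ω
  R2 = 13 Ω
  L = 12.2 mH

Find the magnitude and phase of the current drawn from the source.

Step 1 — Angular frequency: ω = 2π·f = 2π·400 = 2513 rad/s.
Step 2 — Component impedances:
  R1: Z = R = 78.1 Ω
  R2: Z = R = 13 Ω
  L: Z = jωL = j·2513·0.0122 = 0 + j30.66 Ω
Step 3 — Parallel branch: R2 || L = 1/(1/R2 + 1/L) = 11.02 + j4.672 Ω.
Step 4 — Series with R1: Z_total = R1 + (R2 || L) = 89.12 + j4.672 Ω = 89.24∠3.0° Ω.
Step 5 — Source phasor: V = 51.8∠101.8° V = -10.59 + j50.71 V.
Step 6 — Ohm's law: I = V / Z_total = (-10.59 + j50.71) / (89.12 + j4.672) = -0.08879 + j0.5736 A.
Step 7 — Convert to polar: |I| = 0.5804 A, ∠I = 98.8°.

I = 0.5804∠98.8° A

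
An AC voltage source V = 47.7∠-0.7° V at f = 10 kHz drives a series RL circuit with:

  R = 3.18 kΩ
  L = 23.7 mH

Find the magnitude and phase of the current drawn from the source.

Step 1 — Angular frequency: ω = 2π·f = 2π·1e+04 = 6.283e+04 rad/s.
Step 2 — Component impedances:
  R: Z = R = 3180 Ω
  L: Z = jωL = j·6.283e+04·0.0237 = 0 + j1489 Ω
Step 3 — Series combination: Z_total = R + L = 3180 + j1489 Ω = 3511∠25.1° Ω.
Step 4 — Source phasor: V = 47.7∠-0.7° V = 47.7 - j0.5828 V.
Step 5 — Ohm's law: I = V / Z_total = (47.7 - j0.5828) / (3180 + j1489) = 0.01223 - j0.005911 A.
Step 6 — Convert to polar: |I| = 0.01358 A, ∠I = -25.8°.

I = 0.01358∠-25.8° A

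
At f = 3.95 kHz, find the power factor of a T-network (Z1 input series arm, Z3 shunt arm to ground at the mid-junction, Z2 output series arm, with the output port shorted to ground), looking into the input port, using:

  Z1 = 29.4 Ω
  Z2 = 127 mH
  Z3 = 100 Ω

Step 1 — Angular frequency: ω = 2π·f = 2π·3950 = 2.482e+04 rad/s.
Step 2 — Component impedances:
  Z1: Z = R = 29.4 Ω
  Z2: Z = jωL = j·2.482e+04·0.127 = 0 + j3152 Ω
  Z3: Z = R = 100 Ω
Step 3 — With the output port shorted to ground, the output series arm Z2 runs from the junction to ground; the shunt arm Z3 also runs from the junction to ground. They appear in parallel: Z3 || Z2 = 99.9 + j3.169 Ω.
Step 4 — Series with input arm Z1: Z_in = Z1 + (Z3 || Z2) = 129.3 + j3.169 Ω = 129.3∠1.4° Ω.
Step 5 — Power factor: PF = cos(φ) = Re(Z)/|Z| = 129.3/129.34 = 0.9997.
Step 6 — Type: Im(Z) = 3.169 ⇒ lagging (phase φ = 1.4°).

PF = 0.9997 (lagging, φ = 1.4°)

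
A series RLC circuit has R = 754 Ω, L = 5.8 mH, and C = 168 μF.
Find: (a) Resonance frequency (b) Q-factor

Step 1 — Resonance condition Im(Z)=0 gives ω₀ = 1/√(LC).
Step 2 — ω₀ = 1/√(0.0058·0.000168) = 1013 rad/s.
Step 3 — f₀ = ω₀/(2π) = 161.2 Hz.
Step 4 — Series Q: Q = ω₀L/R = 1013·0.0058/754 = 0.007793.

(a) f₀ = 161.2 Hz  (b) Q = 0.007793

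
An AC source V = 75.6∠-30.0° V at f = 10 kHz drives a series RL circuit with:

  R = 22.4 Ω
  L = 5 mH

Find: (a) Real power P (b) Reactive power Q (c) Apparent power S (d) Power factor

Step 1 — Angular frequency: ω = 2π·f = 2π·1e+04 = 6.283e+04 rad/s.
Step 2 — Component impedances:
  R: Z = R = 22.4 Ω
  L: Z = jωL = j·6.283e+04·0.005 = 0 + j314.2 Ω
Step 3 — Series combination: Z_total = R + L = 22.4 + j314.2 Ω = 315∠85.9° Ω.
Step 4 — Source phasor: V = 75.6∠-30.0° V = 65.47 - j37.8 V.
Step 5 — Current: I = V / Z = -0.1049 - j0.2159 A = 0.24∠-115.9° A.
Step 6 — Complex power: S = V·I* = 1.291 + j18.1 VA.
Step 7 — Real power: P = Re(S) = 1.291 W.
Step 8 — Reactive power: Q = Im(S) = 18.1 VAR.
Step 9 — Apparent power: |S| = 18.15 VA.
Step 10 — Power factor: PF = P/|S| = 0.07112 (lagging).

(a) P = 1.291 W  (b) Q = 18.1 VAR  (c) S = 18.15 VA  (d) PF = 0.07112 (lagging)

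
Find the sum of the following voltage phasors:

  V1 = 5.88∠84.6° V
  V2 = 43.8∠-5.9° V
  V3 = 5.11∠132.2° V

Step 1 — Convert each phasor to rectangular form:
  V1 = 5.88·(cos(84.6°) + j·sin(84.6°)) = 0.5534 + j5.854 V
  V2 = 43.8·(cos(-5.9°) + j·sin(-5.9°)) = 43.57 - j4.502 V
  V3 = 5.11·(cos(132.2°) + j·sin(132.2°)) = -3.432 + j3.786 V
Step 2 — Sum components: V_total = 40.69 + j5.137 V.
Step 3 — Convert to polar: |V_total| = 41.01 V, ∠V_total = 7.2°.

V_total = 41.01∠7.2° V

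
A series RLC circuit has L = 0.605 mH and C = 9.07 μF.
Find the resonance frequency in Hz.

Step 1 — Resonance condition Im(Z)=0 gives ω₀ = 1/√(LC).
Step 2 — ω₀ = 1/√(0.000605·9.07e-06) = 1.35e+04 rad/s.
Step 3 — f₀ = ω₀/(2π) = 2149 Hz.

f₀ = 2149 Hz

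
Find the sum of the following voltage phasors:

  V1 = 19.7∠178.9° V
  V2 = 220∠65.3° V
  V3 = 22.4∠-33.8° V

Step 1 — Convert each phasor to rectangular form:
  V1 = 19.7·(cos(178.9°) + j·sin(178.9°)) = -19.7 + j0.3782 V
  V2 = 220·(cos(65.3°) + j·sin(65.3°)) = 91.93 + j199.9 V
  V3 = 22.4·(cos(-33.8°) + j·sin(-33.8°)) = 18.61 - j12.46 V
Step 2 — Sum components: V_total = 90.85 + j187.8 V.
Step 3 — Convert to polar: |V_total| = 208.6 V, ∠V_total = 64.2°.

V_total = 208.6∠64.2° V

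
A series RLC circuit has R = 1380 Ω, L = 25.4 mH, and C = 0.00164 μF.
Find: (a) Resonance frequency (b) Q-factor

Step 1 — Resonance condition Im(Z)=0 gives ω₀ = 1/√(LC).
Step 2 — ω₀ = 1/√(0.0254·1.64e-09) = 1.549e+05 rad/s.
Step 3 — f₀ = ω₀/(2π) = 2.466e+04 Hz.
Step 4 — Series Q: Q = ω₀L/R = 1.549e+05·0.0254/1380 = 2.852.

(a) f₀ = 2.466e+04 Hz  (b) Q = 2.852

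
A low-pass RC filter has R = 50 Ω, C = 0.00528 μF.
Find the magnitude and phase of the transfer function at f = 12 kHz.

Step 1 — Angular frequency: ω = 2π·1.2e+04 = 7.54e+04 rad/s.
Step 2 — Transfer function: H(jω) = 1/(1 + jωRC).
Step 3 — Denominator: 1 + jωRC = 1 + j·7.54e+04·50·5.28e-09 = 1 + j0.01991.
Step 4 — H = 0.9996 - j0.0199.
Step 5 — Magnitude: |H| = 0.9998 (-0.0 dB); phase: φ = -1.1°.

|H| = 0.9998 (-0.0 dB), φ = -1.1°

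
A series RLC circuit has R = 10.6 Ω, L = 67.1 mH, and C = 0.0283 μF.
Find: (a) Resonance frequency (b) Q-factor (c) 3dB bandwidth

Step 1 — Resonance: ω₀ = 1/√(LC) = 1/√(0.0671·2.83e-08) = 2.295e+04 rad/s.
Step 2 — f₀ = ω₀/(2π) = 3652 Hz.
Step 3 — Series Q: Q = ω₀L/R = 2.295e+04·0.0671/10.6 = 145.3.
Step 4 — Bandwidth: Δω = ω₀/Q = 158 rad/s; BW = Δω/(2π) = 25.14 Hz.

(a) f₀ = 3652 Hz  (b) Q = 145.3  (c) BW = 25.14 Hz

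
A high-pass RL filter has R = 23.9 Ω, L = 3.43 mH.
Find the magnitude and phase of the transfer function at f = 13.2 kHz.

Step 1 — Angular frequency: ω = 2π·1.32e+04 = 8.294e+04 rad/s.
Step 2 — Transfer function: H(jω) = jωL/(R + jωL).
Step 3 — Numerator jωL = j·284.5; denominator R + jωL = 23.9 + j284.5.
Step 4 — H = 0.993 + j0.08342.
Step 5 — Magnitude: |H| = 0.9965 (-0.0 dB); phase: φ = 4.8°.

|H| = 0.9965 (-0.0 dB), φ = 4.8°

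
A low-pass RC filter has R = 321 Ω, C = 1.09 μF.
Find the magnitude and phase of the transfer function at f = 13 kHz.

Step 1 — Angular frequency: ω = 2π·1.3e+04 = 8.168e+04 rad/s.
Step 2 — Transfer function: H(jω) = 1/(1 + jωRC).
Step 3 — Denominator: 1 + jωRC = 1 + j·8.168e+04·321·1.09e-06 = 1 + j28.58.
Step 4 — H = 0.001223 - j0.03495.
Step 5 — Magnitude: |H| = 0.03497 (-29.1 dB); phase: φ = -88.0°.

|H| = 0.03497 (-29.1 dB), φ = -88.0°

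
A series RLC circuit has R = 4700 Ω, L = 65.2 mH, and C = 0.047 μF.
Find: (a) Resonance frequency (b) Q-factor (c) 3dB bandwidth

Step 1 — Resonance: ω₀ = 1/√(LC) = 1/√(0.0652·4.7e-08) = 1.806e+04 rad/s.
Step 2 — f₀ = ω₀/(2π) = 2875 Hz.
Step 3 — Series Q: Q = ω₀L/R = 1.806e+04·0.0652/4700 = 0.2506.
Step 4 — Bandwidth: Δω = ω₀/Q = 7.209e+04 rad/s; BW = Δω/(2π) = 1.147e+04 Hz.

(a) f₀ = 2875 Hz  (b) Q = 0.2506  (c) BW = 1.147e+04 Hz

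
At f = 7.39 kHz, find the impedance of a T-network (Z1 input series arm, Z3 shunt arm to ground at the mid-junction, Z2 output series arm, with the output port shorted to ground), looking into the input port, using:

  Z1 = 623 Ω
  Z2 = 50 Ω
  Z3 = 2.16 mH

Step 1 — Angular frequency: ω = 2π·f = 2π·7390 = 4.643e+04 rad/s.
Step 2 — Component impedances:
  Z1: Z = R = 623 Ω
  Z2: Z = R = 50 Ω
  Z3: Z = jωL = j·4.643e+04·0.00216 = 0 + j100.3 Ω
Step 3 — With the output port shorted to ground, the output series arm Z2 runs from the junction to ground; the shunt arm Z3 also runs from the junction to ground. They appear in parallel: Z3 || Z2 = 40.05 + j19.96 Ω.
Step 4 — Series with input arm Z1: Z_in = Z1 + (Z3 || Z2) = 663 + j19.96 Ω = 663.3∠1.7° Ω.

Z = 663 + j19.96 Ω = 663.3∠1.7° Ω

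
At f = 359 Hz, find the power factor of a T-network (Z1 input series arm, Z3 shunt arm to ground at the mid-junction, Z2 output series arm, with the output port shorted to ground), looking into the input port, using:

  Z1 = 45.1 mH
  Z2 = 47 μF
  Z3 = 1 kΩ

Step 1 — Angular frequency: ω = 2π·f = 2π·359 = 2256 rad/s.
Step 2 — Component impedances:
  Z1: Z = jωL = j·2256·0.0451 = 0 + j101.7 Ω
  Z2: Z = 1/(jωC) = -j/(ω·C) = 0 - j9.433 Ω
  Z3: Z = R = 1000 Ω
Step 3 — With the output port shorted to ground, the output series arm Z2 runs from the junction to ground; the shunt arm Z3 also runs from the junction to ground. They appear in parallel: Z3 || Z2 = 0.08896 - j9.432 Ω.
Step 4 — Series with input arm Z1: Z_in = Z1 + (Z3 || Z2) = 0.08896 + j92.3 Ω = 92.3∠89.9° Ω.
Step 5 — Power factor: PF = cos(φ) = Re(Z)/|Z| = 0.088965/92.299 = 0.0009639.
Step 6 — Type: Im(Z) = 92.3 ⇒ lagging (phase φ = 89.9°).

PF = 0.0009639 (lagging, φ = 89.9°)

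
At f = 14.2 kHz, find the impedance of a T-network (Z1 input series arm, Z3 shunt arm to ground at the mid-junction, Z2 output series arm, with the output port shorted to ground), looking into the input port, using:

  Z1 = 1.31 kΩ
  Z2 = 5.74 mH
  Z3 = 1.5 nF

Step 1 — Angular frequency: ω = 2π·f = 2π·1.42e+04 = 8.922e+04 rad/s.
Step 2 — Component impedances:
  Z1: Z = R = 1310 Ω
  Z2: Z = jωL = j·8.922e+04·0.00574 = 0 + j512.1 Ω
  Z3: Z = 1/(jωC) = -j/(ω·C) = 0 - j7472 Ω
Step 3 — With the output port shorted to ground, the output series arm Z2 runs from the junction to ground; the shunt arm Z3 also runs from the junction to ground. They appear in parallel: Z3 || Z2 = 0 + j549.8 Ω.
Step 4 — Series with input arm Z1: Z_in = Z1 + (Z3 || Z2) = 1310 + j549.8 Ω = 1421∠22.8° Ω.

Z = 1310 + j549.8 Ω = 1421∠22.8° Ω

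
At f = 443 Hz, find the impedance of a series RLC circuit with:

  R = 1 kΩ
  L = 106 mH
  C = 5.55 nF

Step 1 — Angular frequency: ω = 2π·f = 2π·443 = 2783 rad/s.
Step 2 — Component impedances:
  R: Z = R = 1000 Ω
  L: Z = jωL = j·2783·0.106 = 0 + j295 Ω
  C: Z = 1/(jωC) = -j/(ω·C) = 0 - j6.473e+04 Ω
Step 3 — Series combination: Z_total = R + L + C = 1000 - j6.444e+04 Ω = 6.445e+04∠-89.1° Ω.

Z = 1000 - j6.444e+04 Ω = 6.445e+04∠-89.1° Ω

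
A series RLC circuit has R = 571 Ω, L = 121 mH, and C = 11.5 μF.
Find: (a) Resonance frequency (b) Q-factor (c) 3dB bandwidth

Step 1 — Resonance: ω₀ = 1/√(LC) = 1/√(0.121·1.15e-05) = 847.7 rad/s.
Step 2 — f₀ = ω₀/(2π) = 134.9 Hz.
Step 3 — Series Q: Q = ω₀L/R = 847.7·0.121/571 = 0.1796.
Step 4 — Bandwidth: Δω = ω₀/Q = 4719 rad/s; BW = Δω/(2π) = 751.1 Hz.

(a) f₀ = 134.9 Hz  (b) Q = 0.1796  (c) BW = 751.1 Hz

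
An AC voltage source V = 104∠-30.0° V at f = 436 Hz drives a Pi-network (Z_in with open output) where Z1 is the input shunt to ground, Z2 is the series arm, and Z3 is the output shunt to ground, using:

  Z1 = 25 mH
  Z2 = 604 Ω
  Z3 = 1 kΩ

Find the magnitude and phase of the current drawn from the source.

Step 1 — Angular frequency: ω = 2π·f = 2π·436 = 2739 rad/s.
Step 2 — Component impedances:
  Z1: Z = jωL = j·2739·0.025 = 0 + j68.49 Ω
  Z2: Z = R = 604 Ω
  Z3: Z = R = 1000 Ω
Step 3 — With open output, the series arm Z2 and the output shunt Z3 appear in series to ground: Z2 + Z3 = 1604 Ω.
Step 4 — Parallel with input shunt Z1: Z_in = Z1 || (Z2 + Z3) = 2.919 + j68.36 Ω = 68.42∠87.6° Ω.
Step 5 — Source phasor: V = 104∠-30.0° V = 90.07 - j52 V.
Step 6 — Ohm's law: I = V / Z_total = (90.07 - j52) / (2.919 + j68.36) = -0.7031 - j1.348 A.
Step 7 — Convert to polar: |I| = 1.52 A, ∠I = -117.6°.

I = 1.52∠-117.6° A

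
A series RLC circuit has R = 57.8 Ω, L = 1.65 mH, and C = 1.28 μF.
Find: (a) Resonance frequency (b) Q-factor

Step 1 — Resonance condition Im(Z)=0 gives ω₀ = 1/√(LC).
Step 2 — ω₀ = 1/√(0.00165·1.28e-06) = 2.176e+04 rad/s.
Step 3 — f₀ = ω₀/(2π) = 3463 Hz.
Step 4 — Series Q: Q = ω₀L/R = 2.176e+04·0.00165/57.8 = 0.6212.

(a) f₀ = 3463 Hz  (b) Q = 0.6212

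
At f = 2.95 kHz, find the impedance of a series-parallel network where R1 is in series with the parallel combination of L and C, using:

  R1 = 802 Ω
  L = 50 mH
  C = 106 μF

Step 1 — Angular frequency: ω = 2π·f = 2π·2950 = 1.854e+04 rad/s.
Step 2 — Component impedances:
  R1: Z = R = 802 Ω
  L: Z = jωL = j·1.854e+04·0.05 = 0 + j926.8 Ω
  C: Z = 1/(jωC) = -j/(ω·C) = 0 - j0.509 Ω
Step 3 — Parallel branch: L || C = 1/(1/L + 1/C) = 0 - j0.5092 Ω.
Step 4 — Series with R1: Z_total = R1 + (L || C) = 802 - j0.5092 Ω = 802∠-0.0° Ω.

Z = 802 - j0.5092 Ω = 802∠-0.0° Ω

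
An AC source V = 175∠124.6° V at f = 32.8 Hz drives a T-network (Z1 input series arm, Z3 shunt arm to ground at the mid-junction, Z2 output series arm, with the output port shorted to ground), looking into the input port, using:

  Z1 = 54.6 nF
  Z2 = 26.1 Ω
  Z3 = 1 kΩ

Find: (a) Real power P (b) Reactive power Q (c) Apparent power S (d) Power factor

Step 1 — Angular frequency: ω = 2π·f = 2π·32.8 = 206.1 rad/s.
Step 2 — Component impedances:
  Z1: Z = 1/(jωC) = -j/(ω·C) = 0 - j8.887e+04 Ω
  Z2: Z = R = 26.1 Ω
  Z3: Z = R = 1000 Ω
Step 3 — With the output port shorted to ground, the output series arm Z2 runs from the junction to ground; the shunt arm Z3 also runs from the junction to ground. They appear in parallel: Z3 || Z2 = 25.44 Ω.
Step 4 — Series with input arm Z1: Z_in = Z1 + (Z3 || Z2) = 25.44 - j8.887e+04 Ω = 8.887e+04∠-90.0° Ω.
Step 5 — Source phasor: V = 175∠124.6° V = -99.37 + j144 V.
Step 6 — Current: I = V / Z = -0.001621 - j0.001118 A = 0.001969∠-145.4° A.
Step 7 — Complex power: S = V·I* = 9.863e-05 - j0.3446 VA.
Step 8 — Real power: P = Re(S) = 9.863e-05 W.
Step 9 — Reactive power: Q = Im(S) = -0.3446 VAR.
Step 10 — Apparent power: |S| = 0.3446 VA.
Step 11 — Power factor: PF = P/|S| = 0.0002862 (leading).

(a) P = 9.863e-05 W  (b) Q = -0.3446 VAR  (c) S = 0.3446 VA  (d) PF = 0.0002862 (leading)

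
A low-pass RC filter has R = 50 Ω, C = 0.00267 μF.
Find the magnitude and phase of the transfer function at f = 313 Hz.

Step 1 — Angular frequency: ω = 2π·313 = 1967 rad/s.
Step 2 — Transfer function: H(jω) = 1/(1 + jωRC).
Step 3 — Denominator: 1 + jωRC = 1 + j·1967·50·2.67e-09 = 1 + j0.0002625.
Step 4 — H = 1 - j0.0002625.
Step 5 — Magnitude: |H| = 1 (-0.0 dB); phase: φ = -0.0°.

|H| = 1 (-0.0 dB), φ = -0.0°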